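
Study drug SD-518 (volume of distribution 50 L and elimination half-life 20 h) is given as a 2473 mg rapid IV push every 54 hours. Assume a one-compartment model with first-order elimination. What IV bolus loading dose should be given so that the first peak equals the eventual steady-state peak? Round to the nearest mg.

2923 mg

f = (1/2)^(54/20) ≈ 0.153893; accumulation ratio R = 1/(1−f) ≈ 1.18188.
Loading dose to hit Cmax,ss on first dose: D_load = D_maint·R ≈ 2473 × 1.18188 ≈ 2922.79 mg.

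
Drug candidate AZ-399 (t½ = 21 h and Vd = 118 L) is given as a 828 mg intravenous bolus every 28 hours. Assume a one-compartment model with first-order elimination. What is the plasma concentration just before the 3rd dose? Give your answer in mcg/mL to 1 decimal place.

3.9 mcg/mL

f = (1/2)^(τ/t½) = (1/2)^(28/21) ≈ 0.3969.
C₀ = D/Vd = 828/118 ≈ 7.017 mcg/mL.
Before the 3rd dose, 2 doses have been given. Superposition: Cmin = C₀·(f + f²).
≈ 7.017 × (0.3969 + 0.1575) ≈ 7.017 × 0.5544 ≈ 3.890 mcg/mL.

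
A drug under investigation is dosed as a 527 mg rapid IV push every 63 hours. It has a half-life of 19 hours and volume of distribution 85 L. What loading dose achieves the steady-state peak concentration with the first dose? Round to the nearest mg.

f = (1/2)^(63/19) ≈ 0.100426; accumulation ratio R = 1/(1−f) ≈ 1.11164.
Loading dose to hit Cmax,ss on first dose: D_load = D_maint·R ≈ 527 × 1.11164 ≈ 585.83 mg.

586 mg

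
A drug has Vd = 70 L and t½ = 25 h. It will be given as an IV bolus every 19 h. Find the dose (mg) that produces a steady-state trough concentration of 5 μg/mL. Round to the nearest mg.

243 mg

τ/t½ = 19/25 ≈ 0.76, so f = (1/2)^(19/25) ≈ 0.590496.
Cmin,ss = (D/Vd)·f/(1−f), so D = Cmin,ss·Vd·(1−f)/f.
D = 5 × 70 × (1−f)/f ≈ 5 × 70 × 0.69349 ≈ 242.72 mg.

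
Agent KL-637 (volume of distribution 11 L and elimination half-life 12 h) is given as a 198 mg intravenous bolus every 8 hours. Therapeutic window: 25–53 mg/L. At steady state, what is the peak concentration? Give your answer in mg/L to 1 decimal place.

48.6 mg/L

Over one 8-h interval, 8/12 ≈ 0.66667 half-lives elapse, leaving f ≈ 0.6300 of each dose.
Accumulation ratio R = 1/(1 − f) ≈ 1/0.3700 ≈ 2.7027.
Single-dose peak C₀ = D/Vd = 198/11 ≈ 18.000 mg/L.
Steady-state peak Cmax,ss = C₀·R ≈ 18.000 × 2.7027 ≈ 48.649 mg/L.
Peak 48.6 mg/L vs MTC 53 mg/L: below toxic threshold.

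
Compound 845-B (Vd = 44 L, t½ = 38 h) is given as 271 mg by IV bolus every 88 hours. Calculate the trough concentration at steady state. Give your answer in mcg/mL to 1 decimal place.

Over one 88-h interval, 88/38 ≈ 2.3158 half-lives elapse, leaving f ≈ 0.2009 of each dose.
At steady state, accumulation factor R = 1/(1 − e^(−kτ)) ≈ 1.2514.
Single-dose peak C₀ = D/Vd = 271/44 ≈ 6.159 mcg/mL.
Cmax,ss = C₀/(1 − f) ≈ 6.159/0.7991 ≈ 7.707 mcg/mL.
Steady-state trough Cmin,ss = Cmax,ss·f ≈ 7.707 × 0.2009 ≈ 1.548 mcg/mL.

1.5 mcg/mL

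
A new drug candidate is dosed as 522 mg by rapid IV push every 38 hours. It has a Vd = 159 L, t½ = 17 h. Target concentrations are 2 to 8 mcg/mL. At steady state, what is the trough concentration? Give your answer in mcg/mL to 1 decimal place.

Over one 38-h interval, 38/17 ≈ 2.2353 half-lives elapse, leaving f ≈ 0.2124 of each dose.
Accumulation ratio R = 1/(1 − f) ≈ 1/0.7876 ≈ 1.2697.
Single-dose peak C₀ = D/Vd = 522/159 ≈ 3.283 mcg/mL.
Cmax,ss = C₀/(1 − f) ≈ 3.283/0.7876 ≈ 4.168 mcg/mL.
Steady-state trough Cmin,ss = Cmax,ss·f ≈ 4.168 × 0.2124 ≈ 0.885 mcg/mL.
Trough 0.9 mcg/mL vs MEC 2 mcg/mL: subtherapeutic.

0.9 mcg/mL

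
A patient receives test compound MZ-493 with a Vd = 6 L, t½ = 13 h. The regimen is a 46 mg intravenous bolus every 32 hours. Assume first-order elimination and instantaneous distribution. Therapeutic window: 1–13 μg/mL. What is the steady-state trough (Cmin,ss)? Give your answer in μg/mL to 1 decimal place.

k = ln2/t½ = ln2/13 ≈ 0.053319 h⁻¹; fraction remaining f = e^(−kτ) = e^(−0.053319×32) ≈ 0.1816.
Accumulation ratio R = 1/(1 − f) ≈ 1/0.8184 ≈ 1.2219.
Single-dose peak C₀ = D/Vd = 46/6 ≈ 7.667 μg/mL.
Cmax,ss = C₀/(1 − f) ≈ 7.667/0.8184 ≈ 9.368 μg/mL.
One interval later, Cmin,ss = Cmax,ss·e^(−kτ) ≈ 9.368 × 0.1816 ≈ 1.701 μg/mL.
Trough 1.7 μg/mL vs MEC 1 μg/mL: adequate.

1.7 μg/mL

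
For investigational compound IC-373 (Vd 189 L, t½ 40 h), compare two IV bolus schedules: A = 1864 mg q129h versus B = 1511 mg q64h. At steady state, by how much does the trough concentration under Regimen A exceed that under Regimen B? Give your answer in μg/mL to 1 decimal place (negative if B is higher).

-2.8 μg/mL

Regimen A: f = (1/2)^(129/40) ≈ 0.1069; Cmin,ss = (1864/189)·f/(1−f) ≈ 1.180 μg/mL.
Regimen B: f = (1/2)^(64/40) ≈ 0.3299; Cmin,ss = (1511/189)·f/(1−f) ≈ 3.936 μg/mL.
Difference ≈ 1.180 − 3.936 ≈ -2.756 μg/mL.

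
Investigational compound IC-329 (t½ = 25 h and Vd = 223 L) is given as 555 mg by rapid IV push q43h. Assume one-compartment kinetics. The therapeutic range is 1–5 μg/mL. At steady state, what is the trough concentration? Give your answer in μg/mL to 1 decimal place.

k = ln2/t½ = ln2/25 ≈ 0.027726 h⁻¹; fraction remaining f = e^(−kτ) = e^(−0.027726×43) ≈ 0.3035.
At steady state, accumulation factor R = 1/(1 − e^(−kτ)) ≈ 1.4358.
Single-dose peak C₀ = D/Vd = 555/223 ≈ 2.489 μg/mL.
Steady-state peak Cmax,ss = C₀·R ≈ 2.489 × 1.4358 ≈ 3.574 μg/mL.
Steady-state trough Cmin,ss = Cmax,ss·f ≈ 3.574 × 0.3035 ≈ 1.085 μg/mL.
Trough 1.1 μg/mL vs MEC 1 μg/mL: adequate.

1.1 μg/mL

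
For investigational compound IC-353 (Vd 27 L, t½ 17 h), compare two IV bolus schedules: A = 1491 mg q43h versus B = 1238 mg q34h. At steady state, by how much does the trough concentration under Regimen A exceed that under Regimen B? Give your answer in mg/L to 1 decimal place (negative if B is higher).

-3.7 mg/L

Regimen A: f = (1/2)^(43/17) ≈ 0.1732; Cmin,ss = (1491/27)·f/(1−f) ≈ 11.568 mg/L.
Regimen B: f = (1/2)^(34/17) ≈ 0.2500; Cmin,ss = (1238/27)·f/(1−f) ≈ 15.284 mg/L.
Difference ≈ 11.568 − 15.284 ≈ -3.716 mg/L.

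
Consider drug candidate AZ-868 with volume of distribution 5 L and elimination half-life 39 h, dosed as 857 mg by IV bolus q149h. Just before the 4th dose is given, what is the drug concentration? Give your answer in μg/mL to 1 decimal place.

13.1 μg/mL

f = (1/2)^(τ/t½) = (1/2)^(149/39) ≈ 0.0708.
C₀ = D/Vd = 857/5 ≈ 171.400 μg/mL.
Before the 4th dose, 3 doses have been given. Superposition: Cmin = C₀·(f + f² + … + f^3).
≈ 171.400 × (0.0708 + 0.0050 + 0.0004) ≈ 171.400 × 0.0762 ≈ 13.061 μg/mL.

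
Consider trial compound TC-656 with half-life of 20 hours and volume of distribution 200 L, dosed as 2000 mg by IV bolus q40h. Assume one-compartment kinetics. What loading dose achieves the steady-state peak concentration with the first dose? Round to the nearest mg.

2667 mg

f = (1/2)^(40/20) ≈ 0.250000; accumulation ratio R = 1/(1−f) ≈ 1.33333.
Loading dose to hit Cmax,ss on first dose: D_load = D_maint·R ≈ 2000 × 1.33333 ≈ 2666.66 mg.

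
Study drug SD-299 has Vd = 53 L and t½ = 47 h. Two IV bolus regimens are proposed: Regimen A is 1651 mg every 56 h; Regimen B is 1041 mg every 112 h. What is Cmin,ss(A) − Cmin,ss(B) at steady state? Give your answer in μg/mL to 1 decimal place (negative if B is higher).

Regimen A: f = (1/2)^(56/47) ≈ 0.4379; Cmin,ss = (1651/53)·f/(1−f) ≈ 24.268 μg/mL.
Regimen B: f = (1/2)^(112/47) ≈ 0.1917; Cmin,ss = (1041/53)·f/(1−f) ≈ 4.658 μg/mL.
Difference ≈ 24.268 − 4.658 ≈ 19.610 μg/mL.

19.6 μg/mL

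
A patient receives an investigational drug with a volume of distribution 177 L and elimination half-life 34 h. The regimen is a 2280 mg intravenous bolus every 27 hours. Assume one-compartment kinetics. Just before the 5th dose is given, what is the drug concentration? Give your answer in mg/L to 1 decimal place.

f = (1/2)^(τ/t½) = (1/2)^(27/34) ≈ 0.5767.
C₀ = D/Vd = 2280/177 ≈ 12.881 mg/L.
Before the 5th dose, 4 doses have been given. Superposition: Cmin = C₀·(f + f² + … + f^4).
≈ 12.881 × (0.5767 + 0.3326 + 0.1918 + 0.1106) ≈ 12.881 × 1.2117 ≈ 15.608 mg/L.

15.6 mg/L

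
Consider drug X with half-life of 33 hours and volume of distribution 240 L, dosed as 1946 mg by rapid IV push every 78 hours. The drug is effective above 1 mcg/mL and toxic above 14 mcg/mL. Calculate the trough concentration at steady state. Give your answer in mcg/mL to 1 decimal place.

k = ln2/t½ = ln2/33 ≈ 0.021004 h⁻¹; fraction remaining f = e^(−kτ) = e^(−0.021004×78) ≈ 0.1943.
Accumulation ratio R = 1/(1 − f) ≈ 1/0.8057 ≈ 1.2412.
Each bolus raises the concentration by D/Vd = 1946/240 ≈ 8.108 mcg/mL.
Steady-state peak Cmax,ss = C₀·R ≈ 8.108 × 1.2412 ≈ 10.064 mcg/mL.
One interval later, Cmin,ss = Cmax,ss·e^(−kτ) ≈ 10.064 × 0.1943 ≈ 1.955 mcg/mL.
Trough 2.0 mcg/mL vs MEC 1 mcg/mL: adequate.

2.0 mcg/mL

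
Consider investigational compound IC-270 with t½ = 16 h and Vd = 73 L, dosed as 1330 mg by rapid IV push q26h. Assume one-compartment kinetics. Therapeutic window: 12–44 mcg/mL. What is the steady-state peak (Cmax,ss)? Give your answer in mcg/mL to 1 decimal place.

Over one 26-h interval, 26/16 ≈ 1.625 half-lives elapse, leaving f ≈ 0.3242 of each dose.
Accumulation ratio R = 1/(1 − f) ≈ 1/0.6758 ≈ 1.4797.
Single-dose peak C₀ = D/Vd = 1330/73 ≈ 18.219 mcg/mL.
Cmax,ss = C₀/(1 − f) ≈ 18.219/0.6758 ≈ 26.959 mcg/mL.
Peak 27.0 mcg/mL vs MTC 44 mcg/mL: below toxic threshold.

27.0 mcg/mL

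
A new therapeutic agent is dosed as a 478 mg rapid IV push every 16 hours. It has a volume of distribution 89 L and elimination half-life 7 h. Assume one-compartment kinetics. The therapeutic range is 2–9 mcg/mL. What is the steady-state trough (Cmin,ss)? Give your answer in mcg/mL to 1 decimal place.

Over one 16-h interval, 16/7 ≈ 2.2857 half-lives elapse, leaving f ≈ 0.2051 of each dose.
At steady state, accumulation factor R = 1/(1 − e^(−kτ)) ≈ 1.2580.
Single-dose peak C₀ = D/Vd = 478/89 ≈ 5.371 mcg/mL.
Steady-state peak Cmax,ss = C₀·R ≈ 5.371 × 1.2580 ≈ 6.757 mcg/mL.
One interval later, Cmin,ss = Cmax,ss·e^(−kτ) ≈ 6.757 × 0.2051 ≈ 1.386 mcg/mL.
Trough 1.4 mcg/mL vs MEC 2 mcg/mL: subtherapeutic.

1.4 mcg/mL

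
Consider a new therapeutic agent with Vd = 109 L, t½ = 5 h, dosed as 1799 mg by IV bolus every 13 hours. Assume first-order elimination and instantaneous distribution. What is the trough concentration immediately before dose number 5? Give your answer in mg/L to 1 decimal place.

3.3 mg/L

f = (1/2)^(τ/t½) = (1/2)^(13/5) ≈ 0.1649.
C₀ = D/Vd = 1799/109 ≈ 16.505 mg/L.
Before the 5th dose, 4 doses have been given. Superposition: Cmin = C₀·(f + f² + … + f^4).
≈ 16.505 × (0.1649 + 0.0272 + 0.0045 + 0.0007) ≈ 16.505 × 0.1973 ≈ 3.256 mg/L.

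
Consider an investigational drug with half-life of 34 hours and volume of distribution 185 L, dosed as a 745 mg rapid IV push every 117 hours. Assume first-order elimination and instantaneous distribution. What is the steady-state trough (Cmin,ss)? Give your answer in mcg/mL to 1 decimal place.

τ/t½ = 117/34 ≈ 3.4412, so fraction remaining f = (1/2)^(117/34) ≈ 0.0921.
At steady state, accumulation factor R = 1/(1 − e^(−kτ)) ≈ 1.1014.
Each bolus raises the concentration by D/Vd = 745/185 ≈ 4.027 mcg/mL.
Cmax,ss = C₀/(1 − f) ≈ 4.027/0.9079 ≈ 4.436 mcg/mL.
One interval later, Cmin,ss = Cmax,ss·e^(−kτ) ≈ 4.436 × 0.0921 ≈ 0.409 mcg/mL.

0.4 mcg/mL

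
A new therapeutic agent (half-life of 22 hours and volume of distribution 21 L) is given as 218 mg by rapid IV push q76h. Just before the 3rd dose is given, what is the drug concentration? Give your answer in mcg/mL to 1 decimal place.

1.0 mcg/mL

f = (1/2)^(τ/t½) = (1/2)^(76/22) ≈ 0.0912.
C₀ = D/Vd = 218/21 ≈ 10.381 mcg/mL.
Before the 3rd dose, 2 doses have been given. Superposition: Cmin = C₀·(f + f²).
≈ 10.381 × (0.0912 + 0.0083) ≈ 10.381 × 0.0995 ≈ 1.033 mcg/mL.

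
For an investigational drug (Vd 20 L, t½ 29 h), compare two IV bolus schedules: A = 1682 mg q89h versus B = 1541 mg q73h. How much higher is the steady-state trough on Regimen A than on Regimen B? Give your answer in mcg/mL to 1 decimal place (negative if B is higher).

Regimen A: f = (1/2)^(89/29) ≈ 0.1192; Cmin,ss = (1682/20)·f/(1−f) ≈ 11.381 mcg/mL.
Regimen B: f = (1/2)^(73/29) ≈ 0.1747; Cmin,ss = (1541/20)·f/(1−f) ≈ 16.310 mcg/mL.
Difference ≈ 11.381 − 16.310 ≈ -4.929 mcg/mL.

-4.9 mcg/mL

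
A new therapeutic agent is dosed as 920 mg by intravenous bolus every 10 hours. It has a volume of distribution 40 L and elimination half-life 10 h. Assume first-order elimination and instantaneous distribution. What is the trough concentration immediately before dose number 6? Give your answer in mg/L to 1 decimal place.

22.3 mg/L

f = (1/2)^(τ/t½) = (1/2)^(10/10) ≈ 0.5000.
C₀ = D/Vd = 920/40 ≈ 23.000 mg/L.
Before the 6th dose, 5 doses have been given. Superposition: Cmin = C₀·(f + f² + … + f^5).
≈ 23.000 × (0.5000 + 0.2500 + 0.1250 + 0.0625 + 0.0313) ≈ 23.000 × 0.9688 ≈ 22.282 mg/L.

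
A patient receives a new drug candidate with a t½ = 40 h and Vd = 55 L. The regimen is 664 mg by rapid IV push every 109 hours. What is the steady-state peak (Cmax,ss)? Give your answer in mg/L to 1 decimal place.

14.2 mg/L

τ/t½ = 109/40 ≈ 2.725, so fraction remaining f = (1/2)^(109/40) ≈ 0.1512.
Accumulation ratio R = 1/(1 − f) ≈ 1/0.8488 ≈ 1.1781.
Single-dose peak C₀ = D/Vd = 664/55 ≈ 12.073 mg/L.
Cmax,ss = C₀/(1 − f) ≈ 12.073/0.8488 ≈ 14.224 mg/L.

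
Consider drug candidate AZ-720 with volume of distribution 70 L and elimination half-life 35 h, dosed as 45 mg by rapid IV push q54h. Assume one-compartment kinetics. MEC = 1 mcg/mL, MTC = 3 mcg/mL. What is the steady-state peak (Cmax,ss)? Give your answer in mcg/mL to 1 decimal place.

1.0 mcg/mL

τ/t½ = 54/35 ≈ 1.5429, so fraction remaining f = (1/2)^(54/35) ≈ 0.3432.
Accumulation ratio R = 1/(1 − f) ≈ 1/0.6568 ≈ 1.5225.
Each bolus raises the concentration by D/Vd = 45/70 ≈ 0.643 mcg/mL.
Steady-state peak Cmax,ss = C₀·R ≈ 0.643 × 1.5225 ≈ 0.979 mcg/mL.
Peak 1.0 mcg/mL vs MTC 3 mcg/mL: below toxic threshold.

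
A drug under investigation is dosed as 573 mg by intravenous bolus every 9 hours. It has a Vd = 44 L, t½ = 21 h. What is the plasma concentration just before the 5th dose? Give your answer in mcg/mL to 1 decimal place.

26.2 mcg/mL

f = (1/2)^(τ/t½) = (1/2)^(9/21) ≈ 0.7430.
C₀ = D/Vd = 573/44 ≈ 13.023 mcg/mL.
Before the 5th dose, 4 doses have been given. Superposition: Cmin = C₀·(f + f² + … + f^4).
≈ 13.023 × (0.7430 + 0.5520 + 0.4102 + 0.3048) ≈ 13.023 × 2.0100 ≈ 26.176 mcg/mL.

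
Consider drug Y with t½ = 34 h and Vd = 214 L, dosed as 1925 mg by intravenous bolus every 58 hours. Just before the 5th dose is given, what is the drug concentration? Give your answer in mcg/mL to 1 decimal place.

f = (1/2)^(τ/t½) = (1/2)^(58/34) ≈ 0.3065.
C₀ = D/Vd = 1925/214 ≈ 8.995 mcg/mL.
Before the 5th dose, 4 doses have been given. Superposition: Cmin = C₀·(f + f² + … + f^4).
≈ 8.995 × (0.3065 + 0.0939 + 0.0288 + 0.0088) ≈ 8.995 × 0.4380 ≈ 3.940 mcg/mL.

3.9 mcg/mL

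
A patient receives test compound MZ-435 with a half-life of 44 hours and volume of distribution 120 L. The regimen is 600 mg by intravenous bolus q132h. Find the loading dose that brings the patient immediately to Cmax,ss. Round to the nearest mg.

686 mg

f = (1/2)^(132/44) ≈ 0.125000; accumulation ratio R = 1/(1−f) ≈ 1.14286.
Loading dose to hit Cmax,ss on first dose: D_load = D_maint·R ≈ 600 × 1.14286 ≈ 685.72 mg.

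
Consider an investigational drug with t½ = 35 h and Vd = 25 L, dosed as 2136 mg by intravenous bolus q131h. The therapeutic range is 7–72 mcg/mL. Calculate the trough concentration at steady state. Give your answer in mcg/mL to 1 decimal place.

6.9 mcg/mL

Over one 131-h interval, 131/35 ≈ 3.7429 half-lives elapse, leaving f ≈ 0.0747 of each dose.
At steady state, accumulation factor R = 1/(1 − e^(−kτ)) ≈ 1.0807.
Single-dose peak C₀ = D/Vd = 2136/25 ≈ 85.440 mcg/mL.
Cmax,ss = C₀/(1 − f) ≈ 85.440/0.9253 ≈ 92.338 mcg/mL.
One interval later, Cmin,ss = Cmax,ss·e^(−kτ) ≈ 92.338 × 0.0747 ≈ 6.898 mcg/mL.
Trough 6.9 mcg/mL vs MEC 7 mcg/mL: subtherapeutic.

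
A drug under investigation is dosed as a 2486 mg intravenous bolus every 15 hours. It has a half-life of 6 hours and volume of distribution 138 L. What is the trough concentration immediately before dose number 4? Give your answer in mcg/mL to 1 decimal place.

3.8 mcg/mL

f = (1/2)^(τ/t½) = (1/2)^(15/6) ≈ 0.1768.
C₀ = D/Vd = 2486/138 ≈ 18.014 mcg/mL.
Before the 4th dose, 3 doses have been given. Superposition: Cmin = C₀·(f + f² + … + f^3).
≈ 18.014 × (0.1768 + 0.0313 + 0.0055) ≈ 18.014 × 0.2136 ≈ 3.848 mcg/mL.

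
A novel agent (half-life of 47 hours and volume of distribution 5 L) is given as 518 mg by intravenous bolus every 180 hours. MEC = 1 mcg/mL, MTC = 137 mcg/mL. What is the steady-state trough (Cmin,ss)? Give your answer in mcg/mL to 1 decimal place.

7.8 mcg/mL

Over one 180-h interval, 180/47 ≈ 3.8298 half-lives elapse, leaving f ≈ 0.0703 of each dose.
Each bolus raises the concentration by D/Vd = 518/5 ≈ 103.600 mcg/mL.
Steady-state trough Cmin,ss = C₀·f/(1−f) ≈ 103.600 × 0.0703/0.9297 ≈ 7.834 mcg/mL.
Trough 7.8 mcg/mL vs MEC 1 mcg/mL: adequate.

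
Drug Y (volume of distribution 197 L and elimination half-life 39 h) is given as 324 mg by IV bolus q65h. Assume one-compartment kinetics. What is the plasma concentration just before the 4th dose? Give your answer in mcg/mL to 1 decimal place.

f = (1/2)^(τ/t½) = (1/2)^(65/39) ≈ 0.3150.
C₀ = D/Vd = 324/197 ≈ 1.645 mcg/mL.
Before the 4th dose, 3 doses have been given. Superposition: Cmin = C₀·(f + f² + … + f^3).
≈ 1.645 × (0.3150 + 0.0992 + 0.0313) ≈ 1.645 × 0.4455 ≈ 0.733 mcg/mL.

0.7 mcg/mL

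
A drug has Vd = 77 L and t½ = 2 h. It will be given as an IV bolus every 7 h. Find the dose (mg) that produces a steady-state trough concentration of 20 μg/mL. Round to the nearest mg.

15883 mg

τ/t½ = 7/2 ≈ 3.5, so f = (1/2)^(7/2) ≈ 0.088388.
Cmin,ss = (D/Vd)·f/(1−f), so D = Cmin,ss·Vd·(1−f)/f.
D = 20 × 77 × (1−f)/f ≈ 20 × 77 × 10.31375 ≈ 15883.18 mg.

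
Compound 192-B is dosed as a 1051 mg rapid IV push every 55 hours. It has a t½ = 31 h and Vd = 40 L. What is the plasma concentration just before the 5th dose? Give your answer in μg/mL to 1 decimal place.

f = (1/2)^(τ/t½) = (1/2)^(55/31) ≈ 0.2924.
C₀ = D/Vd = 1051/40 ≈ 26.275 μg/mL.
Before the 5th dose, 4 doses have been given. Superposition: Cmin = C₀·(f + f² + … + f^4).
≈ 26.275 × (0.2924 + 0.0855 + 0.0250 + 0.0073) ≈ 26.275 × 0.4102 ≈ 10.778 μg/mL.

10.8 μg/mL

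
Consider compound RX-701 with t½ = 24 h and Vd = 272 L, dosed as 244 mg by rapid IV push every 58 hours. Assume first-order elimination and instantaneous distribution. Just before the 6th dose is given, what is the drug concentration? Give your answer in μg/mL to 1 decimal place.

0.2 μg/mL

f = (1/2)^(τ/t½) = (1/2)^(58/24) ≈ 0.1873.
C₀ = D/Vd = 244/272 ≈ 0.897 μg/mL.
Before the 6th dose, 5 doses have been given. Superposition: Cmin = C₀·(f + f² + … + f^5).
≈ 0.897 × (0.1873 + 0.0351 + 0.0066 + 0.0012 + 0.0002) ≈ 0.897 × 0.2304 ≈ 0.207 μg/mL.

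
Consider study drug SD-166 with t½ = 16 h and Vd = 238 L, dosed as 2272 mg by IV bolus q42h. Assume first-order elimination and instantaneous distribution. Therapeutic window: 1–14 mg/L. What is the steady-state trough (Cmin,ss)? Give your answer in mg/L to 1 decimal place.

1.8 mg/L

τ/t½ = 42/16 ≈ 2.625, so fraction remaining f = (1/2)^(42/16) ≈ 0.1621.
At steady state, accumulation factor R = 1/(1 − e^(−kτ)) ≈ 1.1935.
Each bolus raises the concentration by D/Vd = 2272/238 ≈ 9.546 mg/L.
Steady-state peak Cmax,ss = C₀·R ≈ 9.546 × 1.1935 ≈ 11.393 mg/L.
One interval later, Cmin,ss = Cmax,ss·e^(−kτ) ≈ 11.393 × 0.1621 ≈ 1.847 mg/L.
Trough 1.8 mg/L vs MEC 1 mg/L: adequate.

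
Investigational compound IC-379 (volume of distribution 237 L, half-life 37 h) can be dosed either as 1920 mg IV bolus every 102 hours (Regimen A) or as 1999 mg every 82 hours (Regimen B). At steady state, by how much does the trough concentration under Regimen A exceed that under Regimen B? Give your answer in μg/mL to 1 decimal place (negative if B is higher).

Regimen A: f = (1/2)^(102/37) ≈ 0.1480; Cmin,ss = (1920/237)·f/(1−f) ≈ 1.407 μg/mL.
Regimen B: f = (1/2)^(82/37) ≈ 0.2152; Cmin,ss = (1999/237)·f/(1−f) ≈ 2.313 μg/mL.
Difference ≈ 1.407 − 2.313 ≈ -0.906 μg/mL.

-0.9 μg/mL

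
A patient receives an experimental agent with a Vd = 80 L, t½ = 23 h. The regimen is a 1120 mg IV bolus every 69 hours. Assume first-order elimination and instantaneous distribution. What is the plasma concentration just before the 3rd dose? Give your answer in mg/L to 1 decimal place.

f = (1/2)^(τ/t½) = (1/2)^(69/23) ≈ 0.1250.
C₀ = D/Vd = 1120/80 ≈ 14.000 mg/L.
Before the 3rd dose, 2 doses have been given. Superposition: Cmin = C₀·(f + f²).
≈ 14.000 × (0.1250 + 0.0156) ≈ 14.000 × 0.1406 ≈ 1.968 mg/L.

2.0 mg/L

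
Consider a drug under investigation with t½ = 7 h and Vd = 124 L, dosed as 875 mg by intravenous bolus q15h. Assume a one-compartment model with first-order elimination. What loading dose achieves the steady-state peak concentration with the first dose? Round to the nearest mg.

f = (1/2)^(15/7) ≈ 0.226431; accumulation ratio R = 1/(1−f) ≈ 1.29271.
Loading dose to hit Cmax,ss on first dose: D_load = D_maint·R ≈ 875 × 1.29271 ≈ 1131.12 mg.

1131 mg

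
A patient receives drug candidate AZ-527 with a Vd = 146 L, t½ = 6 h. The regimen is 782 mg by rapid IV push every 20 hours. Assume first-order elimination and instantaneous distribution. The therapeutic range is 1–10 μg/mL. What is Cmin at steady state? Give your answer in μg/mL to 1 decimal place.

Over one 20-h interval, 20/6 ≈ 3.3333 half-lives elapse, leaving f ≈ 0.0992 of each dose.
Single-dose peak C₀ = D/Vd = 782/146 ≈ 5.356 μg/mL.
Steady-state trough Cmin,ss = C₀·f/(1−f) ≈ 5.356 × 0.0992/0.9008 ≈ 0.590 μg/mL.
Trough 0.6 μg/mL vs MEC 1 μg/mL: subtherapeutic.

0.6 μg/mL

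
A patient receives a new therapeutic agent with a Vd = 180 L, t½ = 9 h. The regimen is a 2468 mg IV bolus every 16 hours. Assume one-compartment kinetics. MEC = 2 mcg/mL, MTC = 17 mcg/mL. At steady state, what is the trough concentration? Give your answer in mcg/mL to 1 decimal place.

Over one 16-h interval, 16/9 ≈ 1.7778 half-lives elapse, leaving f ≈ 0.2916 of each dose.
At steady state, accumulation factor R = 1/(1 − e^(−kτ)) ≈ 1.4116.
Each bolus raises the concentration by D/Vd = 2468/180 ≈ 13.711 mcg/mL.
Steady-state peak Cmax,ss = C₀·R ≈ 13.711 × 1.4116 ≈ 19.354 mcg/mL.
Steady-state trough Cmin,ss = Cmax,ss·f ≈ 19.354 × 0.2916 ≈ 5.644 mcg/mL.
Trough 5.6 mcg/mL vs MEC 2 mcg/mL: adequate.

5.6 mcg/mL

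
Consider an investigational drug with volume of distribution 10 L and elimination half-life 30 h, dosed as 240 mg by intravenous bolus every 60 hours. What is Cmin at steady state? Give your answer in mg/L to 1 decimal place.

8.0 mg/L

The dosing interval is 2 half-lives, so f = 2^(−2) = 0.25.
Accumulation ratio R = 1/(1 − f) = 1/0.75 = 4/3.
Single-dose peak C₀ = D/Vd = 240/10 = 24 mg/L.
Steady-state peak Cmax,ss = C₀·R = 24 × 4/3 ≈ 32.000 mg/L.
Steady-state trough Cmin,ss = Cmax,ss·f ≈ 32.000 × 0.25 ≈ 8.000 mg/L.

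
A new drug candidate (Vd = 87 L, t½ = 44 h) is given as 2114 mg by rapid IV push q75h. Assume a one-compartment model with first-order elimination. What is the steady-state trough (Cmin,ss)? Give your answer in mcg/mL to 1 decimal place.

Over one 75-h interval, 75/44 ≈ 1.7045 half-lives elapse, leaving f ≈ 0.3068 of each dose.
Single-dose peak C₀ = D/Vd = 2114/87 ≈ 24.299 mcg/mL.
Steady-state trough Cmin,ss = C₀·f/(1−f) ≈ 24.299 × 0.3068/0.6932 ≈ 10.754 mcg/mL.

10.8 mcg/mL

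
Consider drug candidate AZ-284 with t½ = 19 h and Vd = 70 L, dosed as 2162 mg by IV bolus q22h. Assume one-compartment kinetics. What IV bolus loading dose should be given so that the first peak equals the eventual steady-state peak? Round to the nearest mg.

f = (1/2)^(22/19) ≈ 0.448166; accumulation ratio R = 1/(1−f) ≈ 1.81214.
Loading dose to hit Cmax,ss on first dose: D_load = D_maint·R ≈ 2162 × 1.81214 ≈ 3917.85 mg.

3918 mg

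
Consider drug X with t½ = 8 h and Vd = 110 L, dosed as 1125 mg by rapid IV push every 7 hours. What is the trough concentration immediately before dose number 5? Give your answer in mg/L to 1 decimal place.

f = (1/2)^(τ/t½) = (1/2)^(7/8) ≈ 0.5453.
C₀ = D/Vd = 1125/110 ≈ 10.227 mg/L.
Before the 5th dose, 4 doses have been given. Superposition: Cmin = C₀·(f + f² + … + f^4).
≈ 10.227 × (0.5453 + 0.2974 + 0.1621 + 0.0884) ≈ 10.227 × 1.0932 ≈ 11.180 mg/L.

11.2 mg/L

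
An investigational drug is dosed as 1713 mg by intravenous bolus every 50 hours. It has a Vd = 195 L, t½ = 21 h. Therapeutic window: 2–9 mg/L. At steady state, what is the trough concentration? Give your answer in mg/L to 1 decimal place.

τ/t½ = 50/21 ≈ 2.381, so fraction remaining f = (1/2)^(50/21) ≈ 0.1920.
Each bolus raises the concentration by D/Vd = 1713/195 ≈ 8.785 mg/L.
Steady-state trough Cmin,ss = C₀·f/(1−f) ≈ 8.785 × 0.1920/0.8080 ≈ 2.088 mg/L.
Trough 2.1 mg/L vs MEC 2 mg/L: adequate.

2.1 mg/L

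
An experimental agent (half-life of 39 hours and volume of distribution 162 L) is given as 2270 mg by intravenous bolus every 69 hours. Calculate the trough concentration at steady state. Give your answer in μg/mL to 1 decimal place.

Over one 69-h interval, 69/39 ≈ 1.7692 half-lives elapse, leaving f ≈ 0.2934 of each dose.
Single-dose peak C₀ = D/Vd = 2270/162 ≈ 14.012 μg/mL.
Steady-state trough Cmin,ss = C₀·f/(1−f) ≈ 14.012 × 0.2934/0.7066 ≈ 5.818 μg/mL.

5.8 μg/mL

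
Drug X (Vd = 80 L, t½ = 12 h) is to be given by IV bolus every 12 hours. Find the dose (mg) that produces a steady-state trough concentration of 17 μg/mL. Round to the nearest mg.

1360 mg

τ/t½ = 12/12 ≈ 1, so f = (1/2)^(12/12) ≈ 0.500000.
Cmin,ss = (D/Vd)·f/(1−f), so D = Cmin,ss·Vd·(1−f)/f.
D = 17 × 80 × (1−f)/f ≈ 17 × 80 × 1.00000 ≈ 1360.00 mg.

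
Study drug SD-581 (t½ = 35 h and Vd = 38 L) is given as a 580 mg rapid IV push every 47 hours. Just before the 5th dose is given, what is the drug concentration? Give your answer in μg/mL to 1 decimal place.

9.7 μg/mL

f = (1/2)^(τ/t½) = (1/2)^(47/35) ≈ 0.3942.
C₀ = D/Vd = 580/38 ≈ 15.263 μg/mL.
Before the 5th dose, 4 doses have been given. Superposition: Cmin = C₀·(f + f² + … + f^4).
≈ 15.263 × (0.3942 + 0.1554 + 0.0613 + 0.0241) ≈ 15.263 × 0.6350 ≈ 9.692 μg/mL.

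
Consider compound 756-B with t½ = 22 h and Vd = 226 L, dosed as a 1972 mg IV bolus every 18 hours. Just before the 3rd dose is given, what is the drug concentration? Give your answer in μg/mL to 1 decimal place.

f = (1/2)^(τ/t½) = (1/2)^(18/22) ≈ 0.5672.
C₀ = D/Vd = 1972/226 ≈ 8.726 μg/mL.
Before the 3rd dose, 2 doses have been given. Superposition: Cmin = C₀·(f + f²).
≈ 8.726 × (0.5672 + 0.3217) ≈ 8.726 × 0.8889 ≈ 7.757 μg/mL.

7.8 μg/mL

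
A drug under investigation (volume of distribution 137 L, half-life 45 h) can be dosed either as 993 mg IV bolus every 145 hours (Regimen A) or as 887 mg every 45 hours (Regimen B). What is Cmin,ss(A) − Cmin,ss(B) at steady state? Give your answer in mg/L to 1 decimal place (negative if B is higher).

-5.6 mg/L

Regimen A: f = (1/2)^(145/45) ≈ 0.1072; Cmin,ss = (993/137)·f/(1−f) ≈ 0.870 mg/L.
Regimen B: f = (1/2)^(45/45) ≈ 0.5000; Cmin,ss = (887/137)·f/(1−f) ≈ 6.474 mg/L.
Difference ≈ 0.870 − 6.474 ≈ -5.604 mg/L.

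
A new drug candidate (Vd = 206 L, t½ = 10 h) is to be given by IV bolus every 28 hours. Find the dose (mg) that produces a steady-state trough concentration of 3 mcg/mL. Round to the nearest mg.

3686 mg

τ/t½ = 28/10 ≈ 2.8, so f = (1/2)^(28/10) ≈ 0.143587.
Cmin,ss = (D/Vd)·f/(1−f), so D = Cmin,ss·Vd·(1−f)/f.
D = 3 × 206 × (1−f)/f ≈ 3 × 206 × 5.96442 ≈ 3686.01 mg.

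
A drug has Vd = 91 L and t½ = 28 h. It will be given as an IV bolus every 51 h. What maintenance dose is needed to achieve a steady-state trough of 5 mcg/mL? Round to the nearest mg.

τ/t½ = 51/28 ≈ 1.8214, so f = (1/2)^(51/28) ≈ 0.282941.
Cmin,ss = (D/Vd)·f/(1−f), so D = Cmin,ss·Vd·(1−f)/f.
D = 5 × 91 × (1−f)/f ≈ 5 × 91 × 2.53431 ≈ 1153.11 mg.

1153 mg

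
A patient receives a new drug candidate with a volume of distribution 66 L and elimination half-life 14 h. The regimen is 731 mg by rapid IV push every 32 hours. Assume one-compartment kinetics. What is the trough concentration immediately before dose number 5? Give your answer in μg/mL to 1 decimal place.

2.9 μg/mL

f = (1/2)^(τ/t½) = (1/2)^(32/14) ≈ 0.2051.
C₀ = D/Vd = 731/66 ≈ 11.076 μg/mL.
Before the 5th dose, 4 doses have been given. Superposition: Cmin = C₀·(f + f² + … + f^4).
≈ 11.076 × (0.2051 + 0.0421 + 0.0086 + 0.0018) ≈ 11.076 × 0.2576 ≈ 2.853 μg/mL.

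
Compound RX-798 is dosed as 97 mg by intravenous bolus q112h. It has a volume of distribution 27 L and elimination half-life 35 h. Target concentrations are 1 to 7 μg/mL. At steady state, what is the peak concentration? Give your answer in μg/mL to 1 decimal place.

4.0 μg/mL

k = ln2/t½ = ln2/35 ≈ 0.019804 h⁻¹; fraction remaining f = e^(−kτ) = e^(−0.019804×112) ≈ 0.1088.
At steady state, accumulation factor R = 1/(1 − e^(−kτ)) ≈ 1.1221.
Single-dose peak C₀ = D/Vd = 97/27 ≈ 3.593 μg/mL.
Steady-state peak Cmax,ss = C₀·R ≈ 3.593 × 1.1221 ≈ 4.032 μg/mL.
Peak 4.0 μg/mL vs MTC 7 μg/mL: below toxic threshold.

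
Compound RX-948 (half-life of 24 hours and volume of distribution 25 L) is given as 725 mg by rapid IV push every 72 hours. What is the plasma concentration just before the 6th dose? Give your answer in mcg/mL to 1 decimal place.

4.1 mcg/mL

f = (1/2)^(τ/t½) = (1/2)^(72/24) ≈ 0.1250.
C₀ = D/Vd = 725/25 ≈ 29.000 mcg/mL.
Before the 6th dose, 5 doses have been given. Superposition: Cmin = C₀·(f + f² + … + f^5).
≈ 29.000 × (0.1250 + 0.0156 + 0.0020 + 0.0002 + 0.0000) ≈ 29.000 × 0.1428 ≈ 4.141 mcg/mL.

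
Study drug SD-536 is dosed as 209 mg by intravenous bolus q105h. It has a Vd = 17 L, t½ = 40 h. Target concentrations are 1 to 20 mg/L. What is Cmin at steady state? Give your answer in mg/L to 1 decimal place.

2.4 mg/L

Over one 105-h interval, 105/40 ≈ 2.625 half-lives elapse, leaving f ≈ 0.1621 of each dose.
Accumulation ratio R = 1/(1 − f) ≈ 1/0.8379 ≈ 1.1935.
Single-dose peak C₀ = D/Vd = 209/17 ≈ 12.294 mg/L.
Cmax,ss = C₀/(1 − f) ≈ 12.294/0.8379 ≈ 14.672 mg/L.
One interval later, Cmin,ss = Cmax,ss·e^(−kτ) ≈ 14.672 × 0.1621 ≈ 2.378 mg/L.
Trough 2.4 mg/L vs MEC 1 mg/L: adequate.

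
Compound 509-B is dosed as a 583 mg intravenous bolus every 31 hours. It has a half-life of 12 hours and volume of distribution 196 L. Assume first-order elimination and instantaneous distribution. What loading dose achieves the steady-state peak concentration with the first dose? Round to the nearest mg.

700 mg

f = (1/2)^(31/12) ≈ 0.166855; accumulation ratio R = 1/(1−f) ≈ 1.20027.
Loading dose to hit Cmax,ss on first dose: D_load = D_maint·R ≈ 583 × 1.20027 ≈ 699.76 mg.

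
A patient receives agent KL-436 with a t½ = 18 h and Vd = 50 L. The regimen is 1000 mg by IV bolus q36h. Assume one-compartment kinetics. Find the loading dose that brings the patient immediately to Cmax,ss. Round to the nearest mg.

1333 mg

f = (1/2)^(36/18) ≈ 0.250000; accumulation ratio R = 1/(1−f) ≈ 1.33333.
Loading dose to hit Cmax,ss on first dose: D_load = D_maint·R ≈ 1000 × 1.33333 ≈ 1333.33 mg.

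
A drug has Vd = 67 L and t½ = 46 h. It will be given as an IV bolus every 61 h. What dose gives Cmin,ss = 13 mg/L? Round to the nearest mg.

1313 mg

τ/t½ = 61/46 ≈ 1.3261, so f = (1/2)^(61/46) ≈ 0.398849.
Cmin,ss = (D/Vd)·f/(1−f), so D = Cmin,ss·Vd·(1−f)/f.
D = 13 × 67 × (1−f)/f ≈ 13 × 67 × 1.50721 ≈ 1312.78 mg.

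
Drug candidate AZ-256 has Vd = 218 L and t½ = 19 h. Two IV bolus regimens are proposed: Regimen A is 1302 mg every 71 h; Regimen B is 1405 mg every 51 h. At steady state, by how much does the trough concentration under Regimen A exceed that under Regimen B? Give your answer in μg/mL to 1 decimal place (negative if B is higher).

-0.7 μg/mL

Regimen A: f = (1/2)^(71/19) ≈ 0.0750; Cmin,ss = (1302/218)·f/(1−f) ≈ 0.484 μg/mL.
Regimen B: f = (1/2)^(51/19) ≈ 0.1556; Cmin,ss = (1405/218)·f/(1−f) ≈ 1.188 μg/mL.
Difference ≈ 0.484 − 1.188 ≈ -0.704 μg/mL.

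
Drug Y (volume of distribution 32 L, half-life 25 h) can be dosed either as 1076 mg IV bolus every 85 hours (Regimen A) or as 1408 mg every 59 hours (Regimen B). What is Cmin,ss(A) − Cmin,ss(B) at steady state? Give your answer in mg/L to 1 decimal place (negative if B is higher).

-7.1 mg/L

Regimen A: f = (1/2)^(85/25) ≈ 0.0947; Cmin,ss = (1076/32)·f/(1−f) ≈ 3.517 mg/L.
Regimen B: f = (1/2)^(59/25) ≈ 0.1948; Cmin,ss = (1408/32)·f/(1−f) ≈ 10.645 mg/L.
Difference ≈ 3.517 − 10.645 ≈ -7.128 mg/L.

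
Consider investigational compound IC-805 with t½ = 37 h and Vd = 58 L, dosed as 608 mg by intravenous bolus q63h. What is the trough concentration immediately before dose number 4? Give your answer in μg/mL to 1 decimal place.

f = (1/2)^(τ/t½) = (1/2)^(63/37) ≈ 0.3072.
C₀ = D/Vd = 608/58 ≈ 10.483 μg/mL.
Before the 4th dose, 3 doses have been given. Superposition: Cmin = C₀·(f + f² + … + f^3).
≈ 10.483 × (0.3072 + 0.0944 + 0.0290) ≈ 10.483 × 0.4306 ≈ 4.514 μg/mL.

4.5 μg/mL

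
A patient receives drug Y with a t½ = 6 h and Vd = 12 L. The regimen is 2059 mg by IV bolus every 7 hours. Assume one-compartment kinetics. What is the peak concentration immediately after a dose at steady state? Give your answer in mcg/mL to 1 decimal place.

τ/t½ = 7/6 ≈ 1.1667, so fraction remaining f = (1/2)^(7/6) ≈ 0.4454.
At steady state, accumulation factor R = 1/(1 − e^(−kτ)) ≈ 1.8031.
Each bolus raises the concentration by D/Vd = 2059/12 ≈ 171.583 mcg/mL.
Cmax,ss = C₀/(1 − f) ≈ 171.583/0.5546 ≈ 309.382 mcg/mL.

309.4 mcg/mL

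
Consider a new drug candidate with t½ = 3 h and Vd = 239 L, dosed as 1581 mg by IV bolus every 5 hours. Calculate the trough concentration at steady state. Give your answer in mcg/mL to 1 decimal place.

k = ln2/t½ = ln2/3 ≈ 0.231049 h⁻¹; fraction remaining f = e^(−kτ) = e^(−0.231049×5) ≈ 0.3150.
Accumulation ratio R = 1/(1 − f) ≈ 1/0.6850 ≈ 1.4599.
Single-dose peak C₀ = D/Vd = 1581/239 ≈ 6.615 mcg/mL.
Steady-state peak Cmax,ss = C₀·R ≈ 6.615 × 1.4599 ≈ 9.657 mcg/mL.
Steady-state trough Cmin,ss = Cmax,ss·f ≈ 9.657 × 0.3150 ≈ 3.042 mcg/mL.

3.0 mcg/mL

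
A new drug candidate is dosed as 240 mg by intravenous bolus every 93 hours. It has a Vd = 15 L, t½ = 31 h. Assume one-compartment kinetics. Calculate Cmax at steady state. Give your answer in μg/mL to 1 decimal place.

18.3 μg/mL

The dosing interval is 3 half-lives, so f = 2^(−3) = 0.125.
At steady state, R = 1/(1 − 0.125) = 8/7.
Single-dose peak C₀ = D/Vd = 240/15 = 16 μg/mL.
Steady-state peak Cmax,ss = C₀·R = 16 × 8/7 ≈ 18.286 μg/mL.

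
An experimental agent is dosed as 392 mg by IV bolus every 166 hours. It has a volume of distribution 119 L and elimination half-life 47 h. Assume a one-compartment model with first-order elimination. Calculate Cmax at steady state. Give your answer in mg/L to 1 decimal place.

k = ln2/t½ = ln2/47 ≈ 0.014748 h⁻¹; fraction remaining f = e^(−kτ) = e^(−0.014748×166) ≈ 0.0865.
Accumulation ratio R = 1/(1 − f) ≈ 1/0.9135 ≈ 1.0947.
Each bolus raises the concentration by D/Vd = 392/119 ≈ 3.294 mg/L.
Cmax,ss = C₀/(1 − f) ≈ 3.294/0.9135 ≈ 3.606 mg/L.

3.6 mg/L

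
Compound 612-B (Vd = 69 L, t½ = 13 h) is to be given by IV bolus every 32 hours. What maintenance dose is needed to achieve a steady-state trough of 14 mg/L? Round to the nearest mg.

τ/t½ = 32/13 ≈ 2.4615, so f = (1/2)^(32/13) ≈ 0.181553.
Cmin,ss = (D/Vd)·f/(1−f), so D = Cmin,ss·Vd·(1−f)/f.
D = 14 × 69 × (1−f)/f ≈ 14 × 69 × 4.50803 ≈ 4354.76 mg.

4355 mg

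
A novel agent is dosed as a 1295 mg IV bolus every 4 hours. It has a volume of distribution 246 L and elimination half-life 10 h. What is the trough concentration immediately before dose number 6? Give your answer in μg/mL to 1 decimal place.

12.4 μg/mL

f = (1/2)^(τ/t½) = (1/2)^(4/10) ≈ 0.7579.
C₀ = D/Vd = 1295/246 ≈ 5.264 μg/mL.
Before the 6th dose, 5 doses have been given. Superposition: Cmin = C₀·(f + f² + … + f^5).
≈ 5.264 × (0.7579 + 0.5744 + 0.4353 + 0.3299 + 0.2501) ≈ 5.264 × 2.3476 ≈ 12.358 μg/mL.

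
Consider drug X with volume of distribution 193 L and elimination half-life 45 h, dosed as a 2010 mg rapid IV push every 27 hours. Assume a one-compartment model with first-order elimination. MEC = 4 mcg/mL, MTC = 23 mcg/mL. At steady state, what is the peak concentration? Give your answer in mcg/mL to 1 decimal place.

τ/t½ = 27/45 ≈ 0.6, so fraction remaining f = (1/2)^(27/45) ≈ 0.6598.
At steady state, accumulation factor R = 1/(1 − e^(−kτ)) ≈ 2.9394.
Single-dose peak C₀ = D/Vd = 2010/193 ≈ 10.415 mcg/mL.
Steady-state peak Cmax,ss = C₀·R ≈ 10.415 × 2.9394 ≈ 30.614 mcg/mL.
Peak 30.6 mcg/mL vs MTC 23 mcg/mL: exceeds toxic threshold.

30.6 mcg/mL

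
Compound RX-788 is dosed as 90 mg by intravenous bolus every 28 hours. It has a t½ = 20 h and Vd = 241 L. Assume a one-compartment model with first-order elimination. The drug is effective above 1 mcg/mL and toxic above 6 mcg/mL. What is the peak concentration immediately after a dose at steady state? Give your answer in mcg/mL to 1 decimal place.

k = ln2/t½ = ln2/20 ≈ 0.034657 h⁻¹; fraction remaining f = e^(−kτ) = e^(−0.034657×28) ≈ 0.3789.
Accumulation ratio R = 1/(1 − f) ≈ 1/0.6211 ≈ 1.6100.
Each bolus raises the concentration by D/Vd = 90/241 ≈ 0.373 mcg/mL.
Steady-state peak Cmax,ss = C₀·R ≈ 0.373 × 1.6100 ≈ 0.601 mcg/mL.
Peak 0.6 mcg/mL vs MTC 6 mcg/mL: below toxic threshold.

0.6 mcg/mL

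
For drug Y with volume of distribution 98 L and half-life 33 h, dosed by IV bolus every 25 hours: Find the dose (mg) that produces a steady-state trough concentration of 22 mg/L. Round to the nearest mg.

τ/t½ = 25/33 ≈ 0.75758, so f = (1/2)^(25/33) ≈ 0.591489.
Cmin,ss = (D/Vd)·f/(1−f), so D = Cmin,ss·Vd·(1−f)/f.
D = 22 × 98 × (1−f)/f ≈ 22 × 98 × 0.69065 ≈ 1489.04 mg.

1489 mg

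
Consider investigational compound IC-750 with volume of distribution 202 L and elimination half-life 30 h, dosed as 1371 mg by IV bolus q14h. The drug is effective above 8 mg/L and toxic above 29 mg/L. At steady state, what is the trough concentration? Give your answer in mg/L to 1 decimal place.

17.8 mg/L

τ/t½ = 14/30 ≈ 0.46667, so fraction remaining f = (1/2)^(14/30) ≈ 0.7236.
Each bolus raises the concentration by D/Vd = 1371/202 ≈ 6.787 mg/L.
Steady-state trough Cmin,ss = C₀·f/(1−f) ≈ 6.787 × 0.7236/0.2764 ≈ 17.768 mg/L.
Trough 17.8 mg/L vs MEC 8 mg/L: adequate.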